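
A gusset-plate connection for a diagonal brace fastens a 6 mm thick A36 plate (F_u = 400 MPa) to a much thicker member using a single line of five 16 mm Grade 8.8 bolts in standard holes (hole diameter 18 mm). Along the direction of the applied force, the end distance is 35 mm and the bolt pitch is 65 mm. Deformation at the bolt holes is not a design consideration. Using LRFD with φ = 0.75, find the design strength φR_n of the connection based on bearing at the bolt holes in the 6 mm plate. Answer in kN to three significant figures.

Per bolt r_n = 1.5 l_c t F_u ≤ 3.0 d t F_u; upper limit = 3.0 × 16 × 6 × 400 / 1000 = 115.2 kN.
Edge bolt: l_c = 35 − 18/2 = 26 mm → 1.5 × 26 × 6 × 400 / 1000 = 93.6 → r_n = 93.6 kN.
Interior bolts: l_c = 65 − 18 = 47 mm → 1.5 × 47 × 6 × 400 / 1000 = 169.2 → r_n = 115.2 kN.
R_n = 1 × 93.6 + 4 × 115.2 = 554.4 kN.
Design strength φR_n = 0.75 × 554.4 = 416 kN.

416 kN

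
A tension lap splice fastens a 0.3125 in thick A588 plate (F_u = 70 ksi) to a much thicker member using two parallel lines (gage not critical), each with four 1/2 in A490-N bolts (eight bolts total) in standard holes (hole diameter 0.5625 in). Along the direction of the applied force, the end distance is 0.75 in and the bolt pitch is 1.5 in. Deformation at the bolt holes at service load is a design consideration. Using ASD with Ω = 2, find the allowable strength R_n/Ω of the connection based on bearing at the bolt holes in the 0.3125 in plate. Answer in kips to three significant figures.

86.1 kips

Per bolt r_n = 1.2 l_c t F_u ≤ 2.4 d t F_u; upper limit = 2.4 × 0.5 × 0.3125 × 70 = 26.25 kips.
Edge bolt: l_c = 0.75 − 0.5625/2 = 0.4688 in → 1.2 × 0.4688 × 0.3125 × 70 = 12.3 → r_n = 12.3 kips.
Interior bolts: l_c = 1.5 − 0.5625 = 0.9375 in → 1.2 × 0.9375 × 0.3125 × 70 = 24.61 → r_n = 24.61 kips.
R_n = 2 × 12.3 + 6 × 24.61 = 172.3 kips.
Allowable strength R_n/Ω = 172.3 / 2 = 86.1 kips.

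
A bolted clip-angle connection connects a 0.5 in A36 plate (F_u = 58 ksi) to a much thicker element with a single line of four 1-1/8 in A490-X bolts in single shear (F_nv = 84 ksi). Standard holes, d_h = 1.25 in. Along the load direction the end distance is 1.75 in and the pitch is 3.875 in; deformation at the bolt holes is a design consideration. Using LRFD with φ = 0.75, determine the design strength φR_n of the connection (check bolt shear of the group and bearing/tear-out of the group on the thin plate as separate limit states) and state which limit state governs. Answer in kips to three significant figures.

Bolt shear: A_b = π·1.125²/4 = 0.994 in²; R_n = 84 × 0.994 × 4 × 1 = 334 kips → 0.75 × 334 = 250 kips.
Bearing (1.2 l_c t F_u ≤ 2.4 d t F_u): upper limit = 2.4·1.125·0.5·58 = 78.3 kips.
  Edge l_c = 1.75 − 1.25/2 = 1.125 → r_n = 39.15 kips; interior l_c = 3.875 − 1.25 = 2.625 → r_n = 78.3 kips.
  R_n,bearing = 1·39.15 + 3·78.3 = 274 kips → 0.75 × 274 = 206 kips.
Bearing governs: 206 kips.

206 kips (bearing governs)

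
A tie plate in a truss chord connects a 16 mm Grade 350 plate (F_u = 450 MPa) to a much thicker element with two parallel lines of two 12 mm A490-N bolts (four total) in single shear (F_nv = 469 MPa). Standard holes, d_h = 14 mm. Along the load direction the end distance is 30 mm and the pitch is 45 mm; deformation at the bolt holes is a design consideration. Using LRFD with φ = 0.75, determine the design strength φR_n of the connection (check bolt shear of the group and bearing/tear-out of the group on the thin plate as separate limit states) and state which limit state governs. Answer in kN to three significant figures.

159 kN (bolt shear governs)

Bolt shear: A_b = π·12²/4 = 113.1 mm²; R_n = 469 × 113.1 × 4 × 1 / 1000 = 212.2 kN → 0.75 × 212.2 = 159 kN.
Bearing (1.2 l_c t F_u ≤ 2.4 d t F_u): upper limit = 2.4·12·16·450 / 1000 = 207.4 kN.
  Edge l_c = 30 − 14/2 = 23 → r_n = 198.7 kN; interior l_c = 45 − 14 = 31 → r_n = 207.4 kN.
  R_n,bearing = 2·198.7 + 2·207.4 = 812.2 kN → 0.75 × 812.2 = 609 kN.
Bolt shear governs: 159 kN.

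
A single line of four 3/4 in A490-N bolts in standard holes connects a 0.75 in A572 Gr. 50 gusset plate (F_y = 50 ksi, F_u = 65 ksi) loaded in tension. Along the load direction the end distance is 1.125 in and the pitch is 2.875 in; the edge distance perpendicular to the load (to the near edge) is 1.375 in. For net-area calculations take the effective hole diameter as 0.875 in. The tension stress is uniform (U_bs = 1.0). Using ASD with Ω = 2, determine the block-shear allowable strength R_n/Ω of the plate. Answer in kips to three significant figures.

Shear plane L_v = 1.125 + 3·2.875 = 9.75 in; A_gv = 9.75 × 0.75 = 7.312 in².
A_nv = (9.75 − 3.5·0.875) × 0.75 = 5.016 in².
A_nt = (1.375 − 0.5·0.875) × 0.75 = 0.7031 in².
0.6 F_u A_nv = 195.6 kips; 0.6 F_y A_gv = 219.4 kips → shear rupture governs the shear term.
R_n = 195.6 + 1.0 × 65 × 0.7031 = 241.3 kips.
Allowable strength R_n/Ω = 241.3 / 2 = 121 kips.

121 kips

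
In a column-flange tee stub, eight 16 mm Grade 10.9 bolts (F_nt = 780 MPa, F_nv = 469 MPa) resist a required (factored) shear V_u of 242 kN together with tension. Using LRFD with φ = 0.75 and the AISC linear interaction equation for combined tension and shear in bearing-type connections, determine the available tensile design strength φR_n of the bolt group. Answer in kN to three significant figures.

821 kN

A_b = π·16²/4 = 201.1 mm²; f_rv = 242 × 1000 / (8 × 201.1) = 150.5 MPa.
F'_nt = 1.3 F_nt − (F_nt / φF_nv) f_rv = 1.3·780 − (780/(0.75·469))·150.5 = 680.4 MPa, capped at F_nt → F'_nt = 680.4 MPa.
R_n = F'_nt · A_b · n = 680.4 × 201.1 × 8 / 1000 = 1094 kN.
Design strength φR_n = 0.75 × 1094 = 821 kN.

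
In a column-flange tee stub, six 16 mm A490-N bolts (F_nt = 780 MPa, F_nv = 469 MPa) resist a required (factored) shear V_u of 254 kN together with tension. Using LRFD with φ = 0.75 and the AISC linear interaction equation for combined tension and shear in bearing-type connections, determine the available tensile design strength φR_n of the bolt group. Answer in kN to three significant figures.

495 kN

A_b = π·16²/4 = 201.1 mm²; f_rv = 254 × 1000 / (6 × 201.1) = 210.5 MPa.
F'_nt = 1.3 F_nt − (F_nt / φF_nv) f_rv = 1.3·780 − (780/(0.75·469))·210.5 = 547.1 MPa, capped at F_nt → F'_nt = 547.1 MPa.
R_n = F'_nt · A_b · n = 547.1 × 201.1 × 6 / 1000 = 660 kN.
Design strength φR_n = 0.75 × 660 = 495 kN.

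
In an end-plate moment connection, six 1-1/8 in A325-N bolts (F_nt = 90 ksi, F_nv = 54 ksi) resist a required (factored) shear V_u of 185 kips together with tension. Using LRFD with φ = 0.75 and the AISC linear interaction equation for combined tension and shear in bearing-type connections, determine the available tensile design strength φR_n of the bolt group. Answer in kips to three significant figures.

215 kips

A_b = π·1.125²/4 = 0.994 in²; f_rv = 185 / (6 × 0.994) = 31.02 ksi.
F'_nt = 1.3 F_nt − (F_nt / φF_nv) f_rv = 1.3·90 − (90/(0.75·54))·31.02 = 48.07 ksi, capped at F_nt → F'_nt = 48.07 ksi.
R_n = F'_nt · A_b · n = 48.07 × 0.994 × 6 = 286.7 kips.
Design strength φR_n = 0.75 × 286.7 = 215 kips.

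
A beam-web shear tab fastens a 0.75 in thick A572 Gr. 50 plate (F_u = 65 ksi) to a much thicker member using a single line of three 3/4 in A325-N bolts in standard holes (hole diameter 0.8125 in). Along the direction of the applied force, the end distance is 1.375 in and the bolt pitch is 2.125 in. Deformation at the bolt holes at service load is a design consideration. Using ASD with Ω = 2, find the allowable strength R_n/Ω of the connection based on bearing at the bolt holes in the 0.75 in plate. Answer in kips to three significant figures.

Per bolt r_n = 1.2 l_c t F_u ≤ 2.4 d t F_u; upper limit = 2.4 × 0.75 × 0.75 × 65 = 87.75 kips.
Edge bolt: l_c = 1.375 − 0.8125/2 = 0.9688 in → 1.2 × 0.9688 × 0.75 × 65 = 56.67 → r_n = 56.67 kips.
Interior bolts: l_c = 2.125 − 0.8125 = 1.312 in → 1.2 × 1.312 × 0.75 × 65 = 76.78 → r_n = 76.78 kips.
R_n = 1 × 56.67 + 2 × 76.78 = 210.2 kips.
Allowable strength R_n/Ω = 210.2 / 2 = 105 kips.

105 kips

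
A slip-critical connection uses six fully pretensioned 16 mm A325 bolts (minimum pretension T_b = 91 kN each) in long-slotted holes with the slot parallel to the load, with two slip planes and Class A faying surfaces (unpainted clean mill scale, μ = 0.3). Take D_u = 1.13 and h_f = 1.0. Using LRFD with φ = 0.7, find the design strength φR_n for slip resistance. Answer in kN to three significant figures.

259 kN

R_n = μ · D_u · h_f · T_b · n_s · n_b = 0.3 × 1.13 × 1.0 × 91 × 2 × 6 = 370.2 kN.
Design strength φR_n = 0.7 × 370.2 = 259 kN.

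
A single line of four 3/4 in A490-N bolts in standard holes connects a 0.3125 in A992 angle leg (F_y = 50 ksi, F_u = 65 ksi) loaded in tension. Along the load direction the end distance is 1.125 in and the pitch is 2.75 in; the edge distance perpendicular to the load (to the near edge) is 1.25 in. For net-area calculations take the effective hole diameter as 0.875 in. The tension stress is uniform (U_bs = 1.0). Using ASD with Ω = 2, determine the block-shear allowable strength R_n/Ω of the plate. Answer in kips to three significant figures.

Shear plane L_v = 1.125 + 3·2.75 = 9.375 in; A_gv = 9.375 × 0.3125 = 2.93 in².
A_nv = (9.375 − 3.5·0.875) × 0.3125 = 1.973 in².
A_nt = (1.25 − 0.5·0.875) × 0.3125 = 0.2539 in².
0.6 F_u A_nv = 76.93 kips; 0.6 F_y A_gv = 87.89 kips → shear rupture governs the shear term.
R_n = 76.93 + 1.0 × 65 × 0.2539 = 93.44 kips.
Allowable strength R_n/Ω = 93.44 / 2 = 46.7 kips.

46.7 kips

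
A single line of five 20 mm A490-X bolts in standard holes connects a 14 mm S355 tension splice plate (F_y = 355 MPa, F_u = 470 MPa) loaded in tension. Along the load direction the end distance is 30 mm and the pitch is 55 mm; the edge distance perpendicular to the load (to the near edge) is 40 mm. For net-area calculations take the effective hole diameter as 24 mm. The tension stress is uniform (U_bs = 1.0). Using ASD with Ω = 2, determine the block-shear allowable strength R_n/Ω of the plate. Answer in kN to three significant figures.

372 kN

Shear plane L_v = 30 + 4·55 = 250 mm; A_gv = 250 × 14 = 3500 mm².
A_nv = (250 − 4.5·24) × 14 = 1988 mm².
A_nt = (40 − 0.5·24) × 14 = 392 mm².
0.6 F_u A_nv = 560.6 kN; 0.6 F_y A_gv = 745.5 kN → shear rupture governs the shear term.
R_n = 560.6 + 1.0 × 470 × 392 / 1000 = 744.9 kN.
Allowable strength R_n/Ω = 744.9 / 2 = 372 kN.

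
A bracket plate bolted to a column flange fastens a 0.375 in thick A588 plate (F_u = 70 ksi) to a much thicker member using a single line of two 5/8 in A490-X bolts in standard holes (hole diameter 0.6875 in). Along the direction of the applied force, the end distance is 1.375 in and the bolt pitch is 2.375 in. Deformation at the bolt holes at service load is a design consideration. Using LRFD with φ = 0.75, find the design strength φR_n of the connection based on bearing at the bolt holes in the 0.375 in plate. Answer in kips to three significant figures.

Per bolt r_n = 1.2 l_c t F_u ≤ 2.4 d t F_u; upper limit = 2.4 × 0.625 × 0.375 × 70 = 39.38 kips.
Edge bolt: l_c = 1.375 − 0.6875/2 = 1.031 in → 1.2 × 1.031 × 0.375 × 70 = 32.48 → r_n = 32.48 kips.
Interior bolts: l_c = 2.375 − 0.6875 = 1.688 in → 1.2 × 1.688 × 0.375 × 70 = 53.16 → r_n = 39.38 kips.
R_n = 1 × 32.48 + 1 × 39.38 = 71.86 kips.
Design strength φR_n = 0.75 × 71.86 = 53.9 kips.

53.9 kips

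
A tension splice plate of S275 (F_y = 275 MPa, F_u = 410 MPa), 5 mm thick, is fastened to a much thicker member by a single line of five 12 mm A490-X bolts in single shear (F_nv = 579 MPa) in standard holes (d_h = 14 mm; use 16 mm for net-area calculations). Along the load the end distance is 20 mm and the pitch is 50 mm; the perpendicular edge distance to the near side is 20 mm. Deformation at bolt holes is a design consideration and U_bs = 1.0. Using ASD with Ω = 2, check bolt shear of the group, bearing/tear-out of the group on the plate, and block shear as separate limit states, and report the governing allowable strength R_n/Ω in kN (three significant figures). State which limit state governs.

103 kN (block shear governs)

Bolt shear: A_b = π·12²/4 = 113.1 mm²; R_n = 579 × 113.1 × 5 × 1 / 1000 = 327.4 kN → 327.4 / 2 = 164 kN.
Bearing: edge l_c = 13, r_n = 31.98 kN; interior l_c = 36, r_n = 59.04 kN; R_n = 31.98 + 4·59.04 = 268.1 kN → 134 kN.
Block shear: A_gv = 1100, A_nv = 740, A_nt = 60 mm²; R_n = min(0.6F_uA_nv, 0.6F_yA_gv) + U_bs·F_u·A_nt = 206.1 kN → 103 kN.
Block shear governs: 103 kN.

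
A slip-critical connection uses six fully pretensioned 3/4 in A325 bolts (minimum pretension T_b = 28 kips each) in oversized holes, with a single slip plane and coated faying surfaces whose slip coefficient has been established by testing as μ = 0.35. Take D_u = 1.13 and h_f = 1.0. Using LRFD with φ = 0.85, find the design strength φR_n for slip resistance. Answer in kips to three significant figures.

56.5 kips

R_n = μ · D_u · h_f · T_b · n_s · n_b = 0.35 × 1.13 × 1.0 × 28 × 1 × 6 = 66.44 kips.
Design strength φR_n = 0.85 × 66.44 = 56.5 kips.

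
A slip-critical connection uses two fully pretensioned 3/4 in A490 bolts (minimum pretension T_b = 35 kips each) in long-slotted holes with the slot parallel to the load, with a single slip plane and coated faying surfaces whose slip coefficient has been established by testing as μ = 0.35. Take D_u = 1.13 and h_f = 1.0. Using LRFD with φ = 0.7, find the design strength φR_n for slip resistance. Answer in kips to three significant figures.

19.4 kips

R_n = μ · D_u · h_f · T_b · n_s · n_b = 0.35 × 1.13 × 1.0 × 35 × 1 × 2 = 27.68 kips.
Design strength φR_n = 0.7 × 27.68 = 19.4 kips.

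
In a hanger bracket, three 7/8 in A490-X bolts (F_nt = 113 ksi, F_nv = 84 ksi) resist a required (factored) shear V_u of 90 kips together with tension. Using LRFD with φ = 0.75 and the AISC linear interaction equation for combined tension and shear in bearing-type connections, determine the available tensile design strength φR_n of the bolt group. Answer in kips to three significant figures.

77.7 kips

A_b = π·0.875²/4 = 0.6013 in²; f_rv = 90 / (3 × 0.6013) = 49.89 ksi.
F'_nt = 1.3 F_nt − (F_nt / φF_nv) f_rv = 1.3·113 − (113/(0.75·84))·49.89 = 57.41 ksi, capped at F_nt → F'_nt = 57.41 ksi.
R_n = F'_nt · A_b · n = 57.41 × 0.6013 × 3 = 103.6 kips.
Design strength φR_n = 0.75 × 103.6 = 77.7 kips.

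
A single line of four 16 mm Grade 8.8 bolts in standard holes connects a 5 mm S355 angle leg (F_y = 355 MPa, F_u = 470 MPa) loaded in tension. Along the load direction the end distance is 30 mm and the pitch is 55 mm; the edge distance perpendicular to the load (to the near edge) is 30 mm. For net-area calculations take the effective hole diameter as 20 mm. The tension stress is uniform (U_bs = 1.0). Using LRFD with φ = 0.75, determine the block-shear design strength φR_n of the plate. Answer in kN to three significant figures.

Shear plane L_v = 30 + 3·55 = 195 mm; A_gv = 195 × 5 = 975 mm².
A_nv = (195 − 3.5·20) × 5 = 625 mm².
A_nt = (30 − 0.5·20) × 5 = 100 mm².
0.6 F_u A_nv = 176.2 kN; 0.6 F_y A_gv = 207.7 kN → shear rupture governs the shear term.
R_n = 176.2 + 1.0 × 470 × 100 / 1000 = 223.2 kN.
Design strength φR_n = 0.75 × 223.2 = 167 kN.

167 kN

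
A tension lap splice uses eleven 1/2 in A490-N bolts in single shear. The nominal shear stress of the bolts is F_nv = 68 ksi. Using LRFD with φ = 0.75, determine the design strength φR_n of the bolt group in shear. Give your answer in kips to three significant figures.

A_b = π × 0.5² / 4 = 0.1963 in².
R_n = F_nv · A_b · n · n_s = 68 × 0.1963 × 11 × 1 = 146.9 kips.
Design strength φR_n = 0.75 × 146.9 = 110 kips.

110 kips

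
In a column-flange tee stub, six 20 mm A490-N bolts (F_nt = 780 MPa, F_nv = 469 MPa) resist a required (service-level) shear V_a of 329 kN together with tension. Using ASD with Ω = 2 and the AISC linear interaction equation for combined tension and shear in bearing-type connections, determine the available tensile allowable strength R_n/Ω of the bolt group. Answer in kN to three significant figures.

A_b = π·20²/4 = 314.2 mm²; f_rv = 329 × 1000 / (6 × 314.2) = 174.5 MPa.
F'_nt = 1.3 F_nt − (Ω F_nt / F_nv) f_rv = 1.3·780 − (2·780/469)·174.5 = 433.4 MPa, capped at F_nt → F'_nt = 433.4 MPa.
R_n = F'_nt · A_b · n = 433.4 × 314.2 × 6 / 1000 = 817 kN.
Allowable strength R_n/Ω = 817 / 2 = 409 kN.

409 kN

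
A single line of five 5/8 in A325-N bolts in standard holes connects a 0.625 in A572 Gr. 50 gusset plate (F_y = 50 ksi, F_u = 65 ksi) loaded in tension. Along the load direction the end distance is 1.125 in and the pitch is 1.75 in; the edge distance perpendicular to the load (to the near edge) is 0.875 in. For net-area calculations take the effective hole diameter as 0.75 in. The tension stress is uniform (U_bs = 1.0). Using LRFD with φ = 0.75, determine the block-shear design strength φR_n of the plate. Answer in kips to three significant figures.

102 kips

Shear plane L_v = 1.125 + 4·1.75 = 8.125 in; A_gv = 8.125 × 0.625 = 5.078 in².
A_nv = (8.125 − 4.5·0.75) × 0.625 = 2.969 in².
A_nt = (0.875 − 0.5·0.75) × 0.625 = 0.3125 in².
0.6 F_u A_nv = 115.8 kips; 0.6 F_y A_gv = 152.3 kips → shear rupture governs the shear term.
R_n = 115.8 + 1.0 × 65 × 0.3125 = 136.1 kips.
Design strength φR_n = 0.75 × 136.1 = 102 kips.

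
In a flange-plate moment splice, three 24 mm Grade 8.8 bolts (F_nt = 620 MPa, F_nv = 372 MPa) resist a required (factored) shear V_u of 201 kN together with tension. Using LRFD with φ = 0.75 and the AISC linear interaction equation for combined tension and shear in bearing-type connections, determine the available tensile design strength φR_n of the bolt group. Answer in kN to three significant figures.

485 kN

A_b = π·24²/4 = 452.4 mm²; f_rv = 201 × 1000 / (3 × 452.4) = 148.1 MPa.
F'_nt = 1.3 F_nt − (F_nt / φF_nv) f_rv = 1.3·620 − (620/(0.75·372))·148.1 = 476.9 MPa, capped at F_nt → F'_nt = 476.9 MPa.
R_n = F'_nt · A_b · n = 476.9 × 452.4 × 3 / 1000 = 647.2 kN.
Design strength φR_n = 0.75 × 647.2 = 485 kN.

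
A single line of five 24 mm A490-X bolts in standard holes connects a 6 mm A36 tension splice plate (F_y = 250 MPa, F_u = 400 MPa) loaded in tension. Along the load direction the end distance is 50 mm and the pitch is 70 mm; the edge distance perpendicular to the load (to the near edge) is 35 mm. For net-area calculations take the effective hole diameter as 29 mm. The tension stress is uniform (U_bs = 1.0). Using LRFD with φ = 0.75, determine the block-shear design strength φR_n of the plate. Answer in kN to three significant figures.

Shear plane L_v = 50 + 4·70 = 330 mm; A_gv = 330 × 6 = 1980 mm².
A_nv = (330 − 4.5·29) × 6 = 1197 mm².
A_nt = (35 − 0.5·29) × 6 = 123 mm².
0.6 F_u A_nv = 287.3 kN; 0.6 F_y A_gv = 297 kN → shear rupture governs the shear term.
R_n = 287.3 + 1.0 × 400 × 123 / 1000 = 336.5 kN.
Design strength φR_n = 0.75 × 336.5 = 252 kN.

252 kN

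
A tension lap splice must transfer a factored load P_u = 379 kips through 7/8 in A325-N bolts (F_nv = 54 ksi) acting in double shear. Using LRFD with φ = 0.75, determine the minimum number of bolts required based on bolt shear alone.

8 bolts

A_b = π·0.875²/4 = 0.6013 in².
Per-bolt design strength φR_n = 0.75 × 54 × 0.6013 × 2 = 48.71 kips.
n ≥ 379 / 48.71 = 7.781 → use 8 bolts.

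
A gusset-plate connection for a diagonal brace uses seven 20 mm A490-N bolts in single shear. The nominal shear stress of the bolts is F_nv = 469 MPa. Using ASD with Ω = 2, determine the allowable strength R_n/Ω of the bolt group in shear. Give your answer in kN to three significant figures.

A_b = π × 20² / 4 = 314.2 mm².
R_n = F_nv · A_b · n · n_s = 469 × 314.2 × 7 × 1 / 1000 = 1031 kN.
Allowable strength R_n/Ω = 1031 / 2 = 516 kN.

516 kN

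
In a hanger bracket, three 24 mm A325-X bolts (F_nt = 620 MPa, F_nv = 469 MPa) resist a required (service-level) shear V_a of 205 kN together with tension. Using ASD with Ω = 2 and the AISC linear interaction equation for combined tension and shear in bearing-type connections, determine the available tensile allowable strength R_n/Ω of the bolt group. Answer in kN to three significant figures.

A_b = π·24²/4 = 452.4 mm²; f_rv = 205 × 1000 / (3 × 452.4) = 151 MPa.
F'_nt = 1.3 F_nt − (Ω F_nt / F_nv) f_rv = 1.3·620 − (2·620/469)·151 = 406.6 MPa, capped at F_nt → F'_nt = 406.6 MPa.
R_n = F'_nt · A_b · n = 406.6 × 452.4 × 3 / 1000 = 551.9 kN.
Allowable strength R_n/Ω = 551.9 / 2 = 276 kN.

276 kN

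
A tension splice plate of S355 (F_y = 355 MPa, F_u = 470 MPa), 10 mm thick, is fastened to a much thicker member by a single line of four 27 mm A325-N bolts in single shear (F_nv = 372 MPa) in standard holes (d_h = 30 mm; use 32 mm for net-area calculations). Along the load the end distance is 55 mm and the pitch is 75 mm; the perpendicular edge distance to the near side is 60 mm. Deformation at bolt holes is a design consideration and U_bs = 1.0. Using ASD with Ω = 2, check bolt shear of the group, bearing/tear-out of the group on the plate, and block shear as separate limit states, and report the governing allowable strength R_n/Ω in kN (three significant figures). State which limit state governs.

340 kN (block shear governs)

Bolt shear: A_b = π·27²/4 = 572.6 mm²; R_n = 372 × 572.6 × 4 × 1 / 1000 = 852 kN → 852 / 2 = 426 kN.
Bearing: edge l_c = 40, r_n = 225.6 kN; interior l_c = 45, r_n = 253.8 kN; R_n = 225.6 + 3·253.8 = 987 kN → 494 kN.
Block shear: A_gv = 2800, A_nv = 1680, A_nt = 440 mm²; R_n = min(0.6F_uA_nv, 0.6F_yA_gv) + U_bs·F_u·A_nt = 680.6 kN → 340 kN.
Block shear governs: 340 kN.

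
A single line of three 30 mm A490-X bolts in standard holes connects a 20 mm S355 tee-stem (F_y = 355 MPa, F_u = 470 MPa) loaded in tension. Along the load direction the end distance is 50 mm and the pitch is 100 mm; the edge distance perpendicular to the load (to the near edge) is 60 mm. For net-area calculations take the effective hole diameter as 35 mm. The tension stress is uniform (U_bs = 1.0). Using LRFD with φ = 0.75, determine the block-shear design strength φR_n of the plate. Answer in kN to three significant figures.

Shear plane L_v = 50 + 2·100 = 250 mm; A_gv = 250 × 20 = 5000 mm².
A_nv = (250 − 2.5·35) × 20 = 3250 mm².
A_nt = (60 − 0.5·35) × 20 = 850 mm².
0.6 F_u A_nv = 916.5 kN; 0.6 F_y A_gv = 1065 kN → shear rupture governs the shear term.
R_n = 916.5 + 1.0 × 470 × 850 / 1000 = 1316 kN.
Design strength φR_n = 0.75 × 1316 = 987 kN.

987 kN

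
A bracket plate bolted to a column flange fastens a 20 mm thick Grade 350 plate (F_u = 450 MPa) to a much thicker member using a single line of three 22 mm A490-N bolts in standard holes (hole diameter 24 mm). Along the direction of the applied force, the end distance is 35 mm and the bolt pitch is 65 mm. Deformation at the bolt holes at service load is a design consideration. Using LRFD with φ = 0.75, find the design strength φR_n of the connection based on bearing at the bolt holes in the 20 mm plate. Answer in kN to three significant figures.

850 kN

Per bolt r_n = 1.2 l_c t F_u ≤ 2.4 d t F_u; upper limit = 2.4 × 22 × 20 × 450 / 1000 = 475.2 kN.
Edge bolt: l_c = 35 − 24/2 = 23 mm → 1.2 × 23 × 20 × 450 / 1000 = 248.4 → r_n = 248.4 kN.
Interior bolts: l_c = 65 − 24 = 41 mm → 1.2 × 41 × 20 × 450 / 1000 = 442.8 → r_n = 442.8 kN.
R_n = 1 × 248.4 + 2 × 442.8 = 1134 kN.
Design strength φR_n = 0.75 × 1134 = 850 kN.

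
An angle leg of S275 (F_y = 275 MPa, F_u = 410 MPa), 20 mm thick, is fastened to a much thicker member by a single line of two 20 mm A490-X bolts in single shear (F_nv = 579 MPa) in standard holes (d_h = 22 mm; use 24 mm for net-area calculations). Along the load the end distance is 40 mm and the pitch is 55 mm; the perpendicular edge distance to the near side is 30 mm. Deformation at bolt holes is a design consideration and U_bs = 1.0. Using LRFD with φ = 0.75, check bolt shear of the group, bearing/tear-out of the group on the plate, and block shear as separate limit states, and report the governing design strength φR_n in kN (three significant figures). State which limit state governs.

273 kN (bolt shear governs)

Bolt shear: A_b = π·20²/4 = 314.2 mm²; R_n = 579 × 314.2 × 2 × 1 / 1000 = 363.8 kN → 0.75 × 363.8 = 273 kN.
Bearing: edge l_c = 29, r_n = 285.4 kN; interior l_c = 33, r_n = 324.7 kN; R_n = 285.4 + 1·324.7 = 610.1 kN → 458 kN.
Block shear: A_gv = 1900, A_nv = 1180, A_nt = 360 mm²; R_n = min(0.6F_uA_nv, 0.6F_yA_gv) + U_bs·F_u·A_nt = 437.9 kN → 328 kN.
Bolt shear governs: 273 kN.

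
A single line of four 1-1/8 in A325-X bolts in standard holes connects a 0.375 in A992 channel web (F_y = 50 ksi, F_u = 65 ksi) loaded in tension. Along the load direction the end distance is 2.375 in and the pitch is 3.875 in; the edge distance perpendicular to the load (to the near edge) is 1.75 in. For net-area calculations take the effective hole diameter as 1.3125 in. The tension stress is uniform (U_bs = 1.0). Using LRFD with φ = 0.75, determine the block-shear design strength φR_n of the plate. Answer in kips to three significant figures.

123 kips

Shear plane L_v = 2.375 + 3·3.875 = 14 in; A_gv = 14 × 0.375 = 5.25 in².
A_nv = (14 − 3.5·1.3125) × 0.375 = 3.527 in².
A_nt = (1.75 − 0.5·1.3125) × 0.375 = 0.4102 in².
0.6 F_u A_nv = 137.6 kips; 0.6 F_y A_gv = 157.5 kips → shear rupture governs the shear term.
R_n = 137.6 + 1.0 × 65 × 0.4102 = 164.2 kips.
Design strength φR_n = 0.75 × 164.2 = 123 kips.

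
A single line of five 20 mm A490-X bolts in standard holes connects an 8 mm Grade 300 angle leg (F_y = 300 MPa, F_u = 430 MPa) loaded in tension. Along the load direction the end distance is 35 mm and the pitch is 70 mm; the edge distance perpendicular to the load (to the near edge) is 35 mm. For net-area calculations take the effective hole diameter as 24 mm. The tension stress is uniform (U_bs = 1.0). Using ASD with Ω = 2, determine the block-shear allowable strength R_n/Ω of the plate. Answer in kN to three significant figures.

253 kN

Shear plane L_v = 35 + 4·70 = 315 mm; A_gv = 315 × 8 = 2520 mm².
A_nv = (315 − 4.5·24) × 8 = 1656 mm².
A_nt = (35 − 0.5·24) × 8 = 184 mm².
0.6 F_u A_nv = 427.2 kN; 0.6 F_y A_gv = 453.6 kN → shear rupture governs the shear term.
R_n = 427.2 + 1.0 × 430 × 184 / 1000 = 506.4 kN.
Allowable strength R_n/Ω = 506.4 / 2 = 253 kN.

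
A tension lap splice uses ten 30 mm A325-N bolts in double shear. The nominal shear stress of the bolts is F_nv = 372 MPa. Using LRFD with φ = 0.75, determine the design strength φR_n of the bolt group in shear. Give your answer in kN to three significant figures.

A_b = π × 30² / 4 = 706.9 mm².
R_n = F_nv · A_b · n · n_s = 372 × 706.9 × 10 × 2 / 1000 = 5259 kN.
Design strength φR_n = 0.75 × 5259 = 3940 kN.

3940 kN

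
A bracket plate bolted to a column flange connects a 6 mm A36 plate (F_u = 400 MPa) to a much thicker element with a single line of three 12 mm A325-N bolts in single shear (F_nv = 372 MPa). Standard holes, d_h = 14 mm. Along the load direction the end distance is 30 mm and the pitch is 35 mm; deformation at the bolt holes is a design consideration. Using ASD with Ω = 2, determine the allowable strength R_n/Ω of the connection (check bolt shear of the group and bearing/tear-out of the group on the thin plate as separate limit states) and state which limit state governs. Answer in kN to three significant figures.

63.1 kN (bolt shear governs)

Bolt shear: A_b = π·12²/4 = 113.1 mm²; R_n = 372 × 113.1 × 3 × 1 / 1000 = 126.2 kN → 126.2 / 2 = 63.1 kN.
Bearing (1.2 l_c t F_u ≤ 2.4 d t F_u): upper limit = 2.4·12·6·400 / 1000 = 69.12 kN.
  Edge l_c = 30 − 14/2 = 23 → r_n = 66.24 kN; interior l_c = 35 − 14 = 21 → r_n = 60.48 kN.
  R_n,bearing = 1·66.24 + 2·60.48 = 187.2 kN → 187.2 / 2 = 93.6 kN.
Bolt shear governs: 63.1 kN.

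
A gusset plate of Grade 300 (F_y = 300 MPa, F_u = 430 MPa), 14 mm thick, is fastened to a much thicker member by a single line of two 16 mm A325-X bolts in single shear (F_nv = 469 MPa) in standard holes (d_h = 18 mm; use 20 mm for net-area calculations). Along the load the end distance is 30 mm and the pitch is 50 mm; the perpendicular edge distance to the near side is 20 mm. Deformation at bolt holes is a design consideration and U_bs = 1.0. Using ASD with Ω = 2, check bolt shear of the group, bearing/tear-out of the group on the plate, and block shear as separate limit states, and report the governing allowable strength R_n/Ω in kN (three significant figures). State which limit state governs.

Bolt shear: A_b = π·16²/4 = 201.1 mm²; R_n = 469 × 201.1 × 2 × 1 / 1000 = 188.6 kN → 188.6 / 2 = 94.3 kN.
Bearing: edge l_c = 21, r_n = 151.7 kN; interior l_c = 32, r_n = 231.2 kN; R_n = 151.7 + 1·231.2 = 382.9 kN → 191 kN.
Block shear: A_gv = 1120, A_nv = 700, A_nt = 140 mm²; R_n = min(0.6F_uA_nv, 0.6F_yA_gv) + U_bs·F_u·A_nt = 240.8 kN → 120 kN.
Bolt shear governs: 94.3 kN.

94.3 kN (bolt shear governs)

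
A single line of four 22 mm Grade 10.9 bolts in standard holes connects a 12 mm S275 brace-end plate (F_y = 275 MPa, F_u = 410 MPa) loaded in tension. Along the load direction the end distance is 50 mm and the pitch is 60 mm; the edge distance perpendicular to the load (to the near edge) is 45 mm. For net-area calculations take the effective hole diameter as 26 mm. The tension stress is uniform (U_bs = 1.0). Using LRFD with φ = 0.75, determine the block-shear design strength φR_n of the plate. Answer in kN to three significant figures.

Shear plane L_v = 50 + 3·60 = 230 mm; A_gv = 230 × 12 = 2760 mm².
A_nv = (230 − 3.5·26) × 12 = 1668 mm².
A_nt = (45 − 0.5·26) × 12 = 384 mm².
0.6 F_u A_nv = 410.3 kN; 0.6 F_y A_gv = 455.4 kN → shear rupture governs the shear term.
R_n = 410.3 + 1.0 × 410 × 384 / 1000 = 567.8 kN.
Design strength φR_n = 0.75 × 567.8 = 426 kN.

426 kN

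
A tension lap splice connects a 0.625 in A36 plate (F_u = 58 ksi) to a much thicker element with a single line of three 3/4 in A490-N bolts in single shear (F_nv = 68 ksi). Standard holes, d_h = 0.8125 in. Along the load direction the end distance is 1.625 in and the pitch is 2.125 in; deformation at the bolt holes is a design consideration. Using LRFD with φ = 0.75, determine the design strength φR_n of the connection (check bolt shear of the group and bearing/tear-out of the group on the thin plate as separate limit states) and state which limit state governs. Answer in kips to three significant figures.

Bolt shear: A_b = π·0.75²/4 = 0.4418 in²; R_n = 68 × 0.4418 × 3 × 1 = 90.12 kips → 0.75 × 90.12 = 67.6 kips.
Bearing (1.2 l_c t F_u ≤ 2.4 d t F_u): upper limit = 2.4·0.75·0.625·58 = 65.25 kips.
  Edge l_c = 1.625 − 0.8125/2 = 1.219 → r_n = 53.02 kips; interior l_c = 2.125 − 0.8125 = 1.312 → r_n = 57.09 kips.
  R_n,bearing = 1·53.02 + 2·57.09 = 167.2 kips → 0.75 × 167.2 = 125 kips.
Bolt shear governs: 67.6 kips.

67.6 kips (bolt shear governs)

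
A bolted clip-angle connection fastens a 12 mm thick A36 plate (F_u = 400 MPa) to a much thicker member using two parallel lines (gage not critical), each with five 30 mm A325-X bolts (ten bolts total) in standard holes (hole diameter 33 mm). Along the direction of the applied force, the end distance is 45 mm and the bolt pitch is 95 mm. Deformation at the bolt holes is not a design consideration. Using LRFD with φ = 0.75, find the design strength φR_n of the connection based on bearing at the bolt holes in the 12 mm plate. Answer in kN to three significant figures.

2900 kN

Per bolt r_n = 1.5 l_c t F_u ≤ 3.0 d t F_u; upper limit = 3.0 × 30 × 12 × 400 / 1000 = 432 kN.
Edge bolt: l_c = 45 − 33/2 = 28.5 mm → 1.5 × 28.5 × 12 × 400 / 1000 = 205.2 → r_n = 205.2 kN.
Interior bolts: l_c = 95 − 33 = 62 mm → 1.5 × 62 × 12 × 400 / 1000 = 446.4 → r_n = 432 kN.
R_n = 2 × 205.2 + 8 × 432 = 3866 kN.
Design strength φR_n = 0.75 × 3866 = 2900 kN.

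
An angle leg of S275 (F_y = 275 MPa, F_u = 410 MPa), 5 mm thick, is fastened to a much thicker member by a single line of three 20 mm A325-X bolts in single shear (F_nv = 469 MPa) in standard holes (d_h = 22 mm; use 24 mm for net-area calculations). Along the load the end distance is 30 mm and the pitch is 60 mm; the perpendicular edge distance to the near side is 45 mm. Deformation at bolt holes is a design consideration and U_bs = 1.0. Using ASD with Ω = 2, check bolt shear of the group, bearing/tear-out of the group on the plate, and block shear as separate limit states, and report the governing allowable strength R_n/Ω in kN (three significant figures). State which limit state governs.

Bolt shear: A_b = π·20²/4 = 314.2 mm²; R_n = 469 × 314.2 × 3 × 1 / 1000 = 442 kN → 442 / 2 = 221 kN.
Bearing: edge l_c = 19, r_n = 46.74 kN; interior l_c = 38, r_n = 93.48 kN; R_n = 46.74 + 2·93.48 = 233.7 kN → 117 kN.
Block shear: A_gv = 750, A_nv = 450, A_nt = 165 mm²; R_n = min(0.6F_uA_nv, 0.6F_yA_gv) + U_bs·F_u·A_nt = 178.3 kN → 89.2 kN.
Block shear governs: 89.2 kN.

89.2 kN (block shear governs)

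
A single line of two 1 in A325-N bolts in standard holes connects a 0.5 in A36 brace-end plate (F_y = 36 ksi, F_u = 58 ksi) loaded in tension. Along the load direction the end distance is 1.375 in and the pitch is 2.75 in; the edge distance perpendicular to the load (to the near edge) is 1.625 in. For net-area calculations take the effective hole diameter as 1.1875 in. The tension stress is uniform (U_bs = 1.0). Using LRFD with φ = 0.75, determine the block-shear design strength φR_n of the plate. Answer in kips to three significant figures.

53 kips

Shear plane L_v = 1.375 + 1·2.75 = 4.125 in; A_gv = 4.125 × 0.5 = 2.062 in².
A_nv = (4.125 − 1.5·1.1875) × 0.5 = 1.172 in².
A_nt = (1.625 − 0.5·1.1875) × 0.5 = 0.5156 in².
0.6 F_u A_nv = 40.78 kips; 0.6 F_y A_gv = 44.55 kips → shear rupture governs the shear term.
R_n = 40.78 + 1.0 × 58 × 0.5156 = 70.69 kips.
Design strength φR_n = 0.75 × 70.69 = 53 kips.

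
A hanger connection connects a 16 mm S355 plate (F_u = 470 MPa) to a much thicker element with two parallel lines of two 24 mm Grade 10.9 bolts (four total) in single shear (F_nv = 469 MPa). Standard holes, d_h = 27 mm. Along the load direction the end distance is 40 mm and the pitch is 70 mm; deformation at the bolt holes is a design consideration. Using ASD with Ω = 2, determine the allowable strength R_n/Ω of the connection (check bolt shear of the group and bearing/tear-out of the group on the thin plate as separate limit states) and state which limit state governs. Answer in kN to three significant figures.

424 kN (bolt shear governs)

Bolt shear: A_b = π·24²/4 = 452.4 mm²; R_n = 469 × 452.4 × 4 × 1 / 1000 = 848.7 kN → 848.7 / 2 = 424 kN.
Bearing (1.2 l_c t F_u ≤ 2.4 d t F_u): upper limit = 2.4·24·16·470 / 1000 = 433.2 kN.
  Edge l_c = 40 − 27/2 = 26.5 → r_n = 239.1 kN; interior l_c = 70 − 27 = 43 → r_n = 388 kN.
  R_n,bearing = 2·239.1 + 2·388 = 1254 kN → 1254 / 2 = 627 kN.
Bolt shear governs: 424 kN.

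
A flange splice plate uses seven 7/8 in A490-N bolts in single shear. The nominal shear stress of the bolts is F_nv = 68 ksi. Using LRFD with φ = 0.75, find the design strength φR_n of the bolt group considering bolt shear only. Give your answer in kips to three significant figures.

A_b = π × 0.875² / 4 = 0.6013 in².
R_n = F_nv · A_b · n · n_s = 68 × 0.6013 × 7 × 1 = 286.2 kips.
Design strength φR_n = 0.75 × 286.2 = 215 kips.

215 kips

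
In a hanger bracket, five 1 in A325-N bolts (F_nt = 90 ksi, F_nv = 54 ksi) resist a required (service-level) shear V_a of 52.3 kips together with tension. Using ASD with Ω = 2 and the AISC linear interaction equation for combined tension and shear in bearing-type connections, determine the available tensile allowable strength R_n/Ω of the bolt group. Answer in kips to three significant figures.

A_b = π·1²/4 = 0.7854 in²; f_rv = 52.3 / (5 × 0.7854) = 13.32 ksi.
F'_nt = 1.3 F_nt − (Ω F_nt / F_nv) f_rv = 1.3·90 − (2·90/54)·13.32 = 72.61 ksi, capped at F_nt → F'_nt = 72.61 ksi.
R_n = F'_nt · A_b · n = 72.61 × 0.7854 × 5 = 285.1 kips.
Allowable strength R_n/Ω = 285.1 / 2 = 143 kips.

143 kips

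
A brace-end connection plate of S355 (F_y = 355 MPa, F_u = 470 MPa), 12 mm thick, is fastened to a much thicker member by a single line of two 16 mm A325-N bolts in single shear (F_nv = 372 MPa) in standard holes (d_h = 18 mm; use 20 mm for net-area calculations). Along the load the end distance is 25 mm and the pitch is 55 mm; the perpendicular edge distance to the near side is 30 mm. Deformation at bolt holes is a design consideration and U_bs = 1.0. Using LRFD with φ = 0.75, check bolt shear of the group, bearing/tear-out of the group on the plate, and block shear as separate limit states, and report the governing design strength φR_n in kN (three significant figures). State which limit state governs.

112 kN (bolt shear governs)

Bolt shear: A_b = π·16²/4 = 201.1 mm²; R_n = 372 × 201.1 × 2 × 1 / 1000 = 149.6 kN → 0.75 × 149.6 = 112 kN.
Bearing: edge l_c = 16, r_n = 108.3 kN; interior l_c = 37, r_n = 216.6 kN; R_n = 108.3 + 1·216.6 = 324.9 kN → 244 kN.
Block shear: A_gv = 960, A_nv = 600, A_nt = 240 mm²; R_n = min(0.6F_uA_nv, 0.6F_yA_gv) + U_bs·F_u·A_nt = 282 kN → 212 kN.
Bolt shear governs: 112 kN.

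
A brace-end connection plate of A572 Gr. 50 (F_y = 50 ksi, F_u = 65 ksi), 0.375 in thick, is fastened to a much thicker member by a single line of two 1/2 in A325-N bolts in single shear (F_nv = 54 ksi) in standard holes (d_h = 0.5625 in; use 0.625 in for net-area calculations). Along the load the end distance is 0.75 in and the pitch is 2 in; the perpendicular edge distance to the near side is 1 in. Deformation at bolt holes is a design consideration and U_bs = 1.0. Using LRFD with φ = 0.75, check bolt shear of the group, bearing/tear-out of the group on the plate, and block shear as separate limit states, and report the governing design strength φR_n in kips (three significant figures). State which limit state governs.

Bolt shear: A_b = π·0.5²/4 = 0.1963 in²; R_n = 54 × 0.1963 × 2 × 1 = 21.21 kips → 0.75 × 21.21 = 15.9 kips.
Bearing: edge l_c = 0.4688, r_n = 13.71 kips; interior l_c = 1.438, r_n = 29.25 kips; R_n = 13.71 + 1·29.25 = 42.96 kips → 32.2 kips.
Block shear: A_gv = 1.031, A_nv = 0.6797, A_nt = 0.2578 in²; R_n = min(0.6F_uA_nv, 0.6F_yA_gv) + U_bs·F_u·A_nt = 43.27 kips → 32.4 kips.
Bolt shear governs: 15.9 kips.

15.9 kips (bolt shear governs)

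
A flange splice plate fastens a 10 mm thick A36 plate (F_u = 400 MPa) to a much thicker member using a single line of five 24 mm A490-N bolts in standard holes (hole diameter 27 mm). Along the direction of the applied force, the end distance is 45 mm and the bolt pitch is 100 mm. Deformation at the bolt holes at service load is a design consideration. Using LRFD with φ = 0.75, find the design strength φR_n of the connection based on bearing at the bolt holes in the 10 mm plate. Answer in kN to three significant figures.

Per bolt r_n = 1.2 l_c t F_u ≤ 2.4 d t F_u; upper limit = 2.4 × 24 × 10 × 400 / 1000 = 230.4 kN.
Edge bolt: l_c = 45 − 27/2 = 31.5 mm → 1.2 × 31.5 × 10 × 400 / 1000 = 151.2 → r_n = 151.2 kN.
Interior bolts: l_c = 100 − 27 = 73 mm → 1.2 × 73 × 10 × 400 / 1000 = 350.4 → r_n = 230.4 kN.
R_n = 1 × 151.2 + 4 × 230.4 = 1073 kN.
Design strength φR_n = 0.75 × 1073 = 805 kN.

805 kN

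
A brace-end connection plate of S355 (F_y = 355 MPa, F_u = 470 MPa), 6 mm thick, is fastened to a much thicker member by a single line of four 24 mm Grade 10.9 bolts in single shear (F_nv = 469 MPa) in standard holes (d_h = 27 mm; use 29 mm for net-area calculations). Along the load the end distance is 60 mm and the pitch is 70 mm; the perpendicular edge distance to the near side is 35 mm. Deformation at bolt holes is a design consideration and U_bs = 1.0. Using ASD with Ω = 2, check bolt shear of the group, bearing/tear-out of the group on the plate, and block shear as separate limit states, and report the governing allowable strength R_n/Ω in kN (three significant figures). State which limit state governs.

171 kN (block shear governs)

Bolt shear: A_b = π·24²/4 = 452.4 mm²; R_n = 469 × 452.4 × 4 × 1 / 1000 = 848.7 kN → 848.7 / 2 = 424 kN.
Bearing: edge l_c = 46.5, r_n = 157.4 kN; interior l_c = 43, r_n = 145.5 kN; R_n = 157.4 + 3·145.5 = 593.9 kN → 297 kN.
Block shear: A_gv = 1620, A_nv = 1011, A_nt = 123 mm²; R_n = min(0.6F_uA_nv, 0.6F_yA_gv) + U_bs·F_u·A_nt = 342.9 kN → 171 kN.
Block shear governs: 171 kN.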